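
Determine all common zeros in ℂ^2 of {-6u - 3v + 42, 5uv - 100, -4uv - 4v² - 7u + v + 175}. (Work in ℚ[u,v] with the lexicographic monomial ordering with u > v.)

Compute a lex Gröbner basis by Buchberger's algorithm.
f_1 = -6u - 3v + 42, LT = u.
f_2 = 5uv - 100, LT = uv.
f_3 = -4uv - 7u - 4v² + v + 175, LT = uv.

S(f_1,f_2): lcm = uv. S = ½v² - 7v + 20.
  reduce S modulo (f_1, f_2, f_3):
  remainder ½v² - 7v + 20 ≠ 0; add h_4 = ½v² - 7v + 20 to the basis.

S(f_1,f_3): lcm = uv. S = -7/4u - ½v² - 27/4v + 175/4.
  reduce S modulo (f_1, f_2, f_3, h_4):
  remainder -103/8v + 103/2 ≠ 0; add h_5 = -103/8v + 103/2 to the basis.

The other S-polynomials (S(f_2,f_3), S(f_1,h_4), S(f_2,h_4), S(f_3,h_4), S(f_1,h_5), S(f_2,h_5), S(f_3,h_5), S(h_4,h_5)) all reduce to 0 modulo the current basis, so we have a Gröbner basis.
Inter-reduce: drop elements whose leading term is divisible by another's, tail-reduce, and make monic.
Reduced Gröbner basis: {u - 5, v - 4}.

From the last basis element, v - 4 = 0, so v takes values in {4}. Each choice, substituted upward through the basis, yields the corresponding point(s) of the solution set.
  v = 4: the earlier basis element becomes u - 5 = 0, giving u = 5 — point (5, 4).
Zero-dimensionality of the ideal guarantees finitely many solutions over ℂ.

{(5, 4)}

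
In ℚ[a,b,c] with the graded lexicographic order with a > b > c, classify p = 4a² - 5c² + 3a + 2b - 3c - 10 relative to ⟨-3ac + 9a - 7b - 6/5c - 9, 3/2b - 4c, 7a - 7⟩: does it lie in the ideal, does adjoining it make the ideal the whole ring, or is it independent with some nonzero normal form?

First compute the reduced Gröbner basis of I by Buchberger's algorithm.
f_1 = -3ac + 9a - 7b - 6/5c - 9, LT = ac.
f_2 = 3/2b - 4c, LT = b.
f_3 = 7a - 7, LT = a.

S(f_1,f_3): lcm = ac. S = -3a + 7/3b + 7/5c + 3.
  leading term a: subtract (-3/7)·f_3 from -3a + 7/3b + 7/5c + 3 → 7/3b + 7/5c
  leading term b: subtract (14/9)·f_2 from 7/3b + 7/5c → 343/45c
  leading term c: no divisor's leading term divides it; move 343/45c to the remainder.
  remainder 343/45c ≠ 0; add h_4 = 343/45c to the basis.

The other S-polynomials (S(f_1,f_2), S(f_2,f_3), S(f_1,h_4), S(f_2,h_4), S(f_3,h_4)) all reduce to 0 modulo the current basis, so we have a Gröbner basis.
Inter-reduce: drop elements whose leading term is divisible by another's, tail-reduce, and make monic.
Reduced Gröbner basis: {a - 1, b, c}.
Label its elements g_1 = a - 1, g_2 = b, g_3 = c.

Reduce p = 4a² - 5c² + 3a + 2b - 3c - 10 modulo G:
  leading term a²: subtract (4a)·g_1 from 4a² - 5c² + 3a + 2b - 3c - 10 → -5c² + 7a + 2b - 3c - 10
  leading term c²: subtract (-5c)·g_3 from -5c² + 7a + 2b - 3c - 10 → 7a + 2b - 3c - 10
  leading term a: subtract (7)·g_1 from 7a + 2b - 3c - 10 → 2b - 3c - 3
  leading term b: subtract (2)·g_2 from 2b - 3c - 3 → -3c - 3
  leading term c: subtract (-3)·g_3 from -3c - 3 → -3
  leading term 1: no divisor's leading term divides it; move -3 to the remainder.
  normal form = -3.
The normal form is nonzero, so p ∉ I. Since p minus its normal form lies in I, I + (p) = I + (r) where r = -3; decide whether this ideal is the whole ring.
Here r = -3 is a nonzero constant, hence a unit: 1 ∈ I + (p), the Gröbner basis of I + (p) is {1}, and the enlarged system has no common solution — adjoining p is inconsistent.

Adjoining 4a² - 5c² + 3a + 2b - 3c - 10 makes the ideal the whole ring: the system is inconsistent.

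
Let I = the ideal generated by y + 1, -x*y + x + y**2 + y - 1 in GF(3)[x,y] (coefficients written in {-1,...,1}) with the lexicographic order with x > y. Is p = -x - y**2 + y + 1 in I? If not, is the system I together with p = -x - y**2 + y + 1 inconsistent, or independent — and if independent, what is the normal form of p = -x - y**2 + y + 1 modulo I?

First compute the reduced Gröbner basis of I by Buchberger's algorithm.
f_1 = y + 1, LT = y.
f_2 = -x*y + x + y**2 + y - 1, LT = x*y.

S(f_1,f_2): lcm = x*y. S = -x + y**2 + y - 1.
  leading term x: no divisor's leading term divides it; move -x to the remainder.
  leading term y**2: subtract (y)·f_1 from y**2 + y - 1 → -1
  leading term 1: no divisor's leading term divides it; move -1 to the remainder.
  remainder -x - 1 ≠ 0; add h_3 = -x - 1 to the basis.

S(f_1,h_3): leading monomials are coprime, so the S-polynomial reduces to 0 (Buchberger's first criterion).
S(f_2,h_3): lcm = x*y. S = -x - y**2 + y + 1.
  leading term x: subtract (1)·h_3 from -x - y**2 + y + 1 → -y**2 + y - 1
  leading term y**2: subtract (-y)·f_1 from -y**2 + y - 1 → -y - 1
  leading term y: subtract (-1)·f_1 from -y - 1 → 0
  remainder 0.

Every S-polynomial of the final basis reduces to 0, so we have a Gröbner basis.
Inter-reduce: drop elements whose leading term is divisible by another's, tail-reduce, and make monic.
Reduced Gröbner basis: {x + 1, y + 1}.
Label its elements g_1 = x + 1, g_2 = y + 1.

Reduce p = -x - y**2 + y + 1 modulo G:
  leading term x: subtract (-1)·g_1 from -x - y**2 + y + 1 → -y**2 + y - 1
  leading term y**2: subtract (-y)·g_2 from -y**2 + y - 1 → -y - 1
  leading term y: subtract (-1)·g_2 from -y - 1 → 0
  normal form = 0.
Since the normal form is 0, p ∈ I.

-x - y**2 + y + 1 lies in I (it reduces to 0).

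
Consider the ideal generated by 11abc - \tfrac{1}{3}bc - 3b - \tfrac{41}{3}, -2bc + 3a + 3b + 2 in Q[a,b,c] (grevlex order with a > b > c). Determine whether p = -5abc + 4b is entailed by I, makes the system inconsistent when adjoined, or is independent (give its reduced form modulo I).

First compute the reduced Gröbner basis of I by Buchberger's algorithm.
f_1 = 11abc - \tfrac{1}{3}bc - 3b - \tfrac{41}{3}, LT = abc.
f_2 = -2bc + 3a + 3b + 2, LT = bc.

S(f_1,f_2): lcm = abc. S = \tfrac{3}{2}a^{2} + \tfrac{3}{2}ab - \tfrac{1}{33}bc + a - \tfrac{3}{11}b - \tfrac{41}{33}.
  leading term a^{2}: no divisor's leading term divides it; move \tfrac{3}{2}a^{2} to the remainder.
  leading term ab: no divisor's leading term divides it; move \tfrac{3}{2}ab to the remainder.
  leading term bc: subtract (\tfrac{1}{66})·f_2 from -\tfrac{1}{33}bc + a - \tfrac{3}{11}b - \tfrac{41}{33} → \tfrac{21}{22}a - \tfrac{7}{22}b - \tfrac{14}{11}
  leading term a: no divisor's leading term divides it; move \tfrac{21}{22}a to the remainder.
  leading term b: no divisor's leading term divides it; move -\tfrac{7}{22}b to the remainder.
  leading term 1: no divisor's leading term divides it; move -\tfrac{14}{11} to the remainder.
  remainder \tfrac{3}{2}a^{2} + \tfrac{3}{2}ab + \tfrac{21}{22}a - \tfrac{7}{22}b - \tfrac{14}{11} ≠ 0; add h_3 = \tfrac{3}{2}a^{2} + \tfrac{3}{2}ab + \tfrac{21}{22}a - \tfrac{7}{22}b - \tfrac{14}{11} to the basis.

The other S-polynomials (S(f_1,h_3), S(f_2,h_3)) all reduce to 0 modulo the current basis, so we have a Gröbner basis.
Inter-reduce: drop elements whose leading term is divisible by another's, tail-reduce, and make monic.
Reduced Gröbner basis: {a^{2} + ab + \tfrac{7}{11}a - \tfrac{7}{33}b - \tfrac{28}{33}, bc - \tfrac{3}{2}a - \tfrac{3}{2}b - 1}.
Label its elements g_1 = a^{2} + ab + \tfrac{7}{11}a - \tfrac{7}{33}b - \tfrac{28}{33}, g_2 = bc - \tfrac{3}{2}a - \tfrac{3}{2}b - 1.

Reduce p = -5abc + 4b modulo G:
  leading term abc: subtract (-5a)·g_2 from -5abc + 4b → -\tfrac{15}{2}a^{2} - \tfrac{15}{2}ab - 5a + 4b
  leading term a^{2}: subtract (-\tfrac{15}{2})·g_1 from -\tfrac{15}{2}a^{2} - \tfrac{15}{2}ab - 5a + 4b → -\tfrac{5}{22}a + \tfrac{53}{22}b - \tfrac{70}{11}
  leading term a: no divisor's leading term divides it; move -\tfrac{5}{22}a to the remainder.
  leading term b: no divisor's leading term divides it; move \tfrac{53}{22}b to the remainder.
  leading term 1: no divisor's leading term divides it; move -\tfrac{70}{11} to the remainder.
  normal form = -\tfrac{5}{22}a + \tfrac{53}{22}b - \tfrac{70}{11}.
The normal form is nonzero, so p ∉ I. Since p minus its normal form lies in I, I + (p) = I + (r) where r = -\tfrac{5}{22}a + \tfrac{53}{22}b - \tfrac{70}{11}; decide whether this ideal is the whole ring.
Run Buchberger on G together with r (pairs among the g_i already reduce to 0 since G is a Gröbner basis):
g_1 = a^{2} + ab + \tfrac{7}{11}a - \tfrac{7}{33}b - \tfrac{28}{33}, LT = a^{2}.
g_2 = bc - \tfrac{3}{2}a - \tfrac{3}{2}b - 1, LT = bc.
r = -\tfrac{5}{22}a + \tfrac{53}{22}b - \tfrac{70}{11}, LT = a.

S(g_1,r): lcm = a^{2}. S = \tfrac{58}{5}ab - \tfrac{301}{11}a - \tfrac{7}{33}b - \tfrac{28}{33}.
  leading term ab: subtract (-\tfrac{1276}{25}b)·r from \tfrac{58}{5}ab - \tfrac{301}{11}a - \tfrac{7}{33}b - \tfrac{28}{33} → \tfrac{3074}{25}b^{2} - \tfrac{301}{11}a - \tfrac{53627}{165}b - \tfrac{28}{33}
  leading term b^{2}: no divisor's leading term divides it; move \tfrac{3074}{25}b^{2} to the remainder.
  leading term a: subtract (\tfrac{602}{5})·r from -\tfrac{301}{11}a - \tfrac{53627}{165}b - \tfrac{28}{33} → -\tfrac{9226}{15}b + \tfrac{2296}{3}
  leading term b: no divisor's leading term divides it; move -\tfrac{9226}{15}b to the remainder.
  leading term 1: no divisor's leading term divides it; move \tfrac{2296}{3} to the remainder.
  remainder \tfrac{3074}{25}b^{2} - \tfrac{9226}{15}b + \tfrac{2296}{3} ≠ 0; add m_4 = \tfrac{3074}{25}b^{2} - \tfrac{9226}{15}b + \tfrac{2296}{3} to the basis.

S(g_2,m_4): lcm = b^{2}c. S = -\tfrac{3}{2}ab - \tfrac{3}{2}b^{2} + \tfrac{23065}{4611}bc - b - \tfrac{28700}{4611}c.
  leading term ab: subtract (\tfrac{33}{5}b)·r from -\tfrac{3}{2}ab - \tfrac{3}{2}b^{2} + \tfrac{23065}{4611}bc - b - \tfrac{28700}{4611}c → -\tfrac{87}{5}b^{2} + \tfrac{23065}{4611}bc + 41b - \tfrac{28700}{4611}c
  leading term b^{2}: subtract (-\tfrac{15}{106})·m_4 from -\tfrac{87}{5}b^{2} + \tfrac{23065}{4611}bc + 41b - \tfrac{28700}{4611}c → \tfrac{23065}{4611}bc - \tfrac{2440}{53}b - \tfrac{28700}{4611}c + \tfrac{5740}{53}
  leading term bc: subtract (\tfrac{23065}{4611})·g_2 from \tfrac{23065}{4611}bc - \tfrac{2440}{53}b - \tfrac{28700}{4611}c + \tfrac{5740}{53} → \tfrac{23065}{3074}a - \tfrac{2235}{58}b - \tfrac{28700}{4611}c + \tfrac{522445}{4611}
  leading term a: subtract (-\tfrac{50743}{1537})·r from \tfrac{23065}{3074}a - \tfrac{2235}{58}b - \tfrac{28700}{4611}c + \tfrac{522445}{4611} → 41b - \tfrac{28700}{4611}c - \tfrac{446285}{4611}
  leading term b: no divisor's leading term divides it; move 41b to the remainder.
  leading term c: no divisor's leading term divides it; move -\tfrac{28700}{4611}c to the remainder.
  leading term 1: no divisor's leading term divides it; move -\tfrac{446285}{4611} to the remainder.
  remainder 41b - \tfrac{28700}{4611}c - \tfrac{446285}{4611} ≠ 0; add m_5 = 41b - \tfrac{28700}{4611}c - \tfrac{446285}{4611} to the basis.

S(g_2,m_5): lcm = bc. S = \tfrac{700}{4611}c^{2} - \tfrac{3}{2}a - \tfrac{3}{2}b + \tfrac{10885}{4611}c - 1.
  leading term c^{2}: no divisor's leading term divides it; move \tfrac{700}{4611}c^{2} to the remainder.
  leading term a: subtract (\tfrac{33}{5})·r from -\tfrac{3}{2}a - \tfrac{3}{2}b + \tfrac{10885}{4611}c - 1 → -\tfrac{87}{5}b + \tfrac{10885}{4611}c + 41
  leading term b: subtract (-\tfrac{87}{205})·m_5 from -\tfrac{87}{5}b + \tfrac{10885}{4611}c + 41 → -\tfrac{1295}{4611}c - \tfrac{4}{53}
  leading term c: no divisor's leading term divides it; move -\tfrac{1295}{4611}c to the remainder.
  leading term 1: no divisor's leading term divides it; move -\tfrac{4}{53} to the remainder.
  remainder \tfrac{700}{4611}c^{2} - \tfrac{1295}{4611}c - \tfrac{4}{53} ≠ 0; add m_6 = \tfrac{700}{4611}c^{2} - \tfrac{1295}{4611}c - \tfrac{4}{53} to the basis.

The other S-polynomials (S(g_1,g_2), S(g_2,r), S(g_1,m_4), S(r,m_4), S(g_1,m_5), S(r,m_5), S(m_4,m_5), S(g_1,m_6), S(g_2,m_6), S(r,m_6), S(m_4,m_6), S(m_5,m_6)) all reduce to 0 modulo the current basis, so we have a Gröbner basis.
Inter-reduce: drop elements whose leading term is divisible by another's, tail-reduce, and make monic.
Reduced Gröbner basis: {c^{2} - \tfrac{37}{20}c - \tfrac{87}{175}, a - \tfrac{140}{87}c + \tfrac{259}{87}, b - \tfrac{700}{4611}c - \tfrac{10885}{4611}}.
The reduced Gröbner basis of I + (p) is {c^{2} - \tfrac{37}{20}c - \tfrac{87}{175}, a - \tfrac{140}{87}c + \tfrac{259}{87}, b - \tfrac{700}{4611}c - \tfrac{10885}{4611}} ≠ {1}, a proper ideal, so the enlarged system stays consistent: p is independent of I, with normal form -\tfrac{5}{22}a + \tfrac{53}{22}b - \tfrac{70}{11}.

-5abc + 4b is independent of I; its normal form modulo I is -\tfrac{5}{22}a + \tfrac{53}{22}b - \tfrac{70}{11}.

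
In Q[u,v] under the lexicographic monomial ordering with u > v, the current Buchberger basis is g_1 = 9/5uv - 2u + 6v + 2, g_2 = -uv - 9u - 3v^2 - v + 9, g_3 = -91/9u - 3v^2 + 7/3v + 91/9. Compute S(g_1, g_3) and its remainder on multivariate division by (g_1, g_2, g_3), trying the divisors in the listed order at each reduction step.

lcm(LM(g_1), LM(g_3)) = uv.
S = (lcm/LT(g_1))·g_1 − (lcm/LT(g_3))·g_3 = -10/9u - 27/91v^3 + 3/13v^2 + 13/3v + 10/9.
Reduce S modulo (g_1, g_2, g_3) in that order:
  leading term u: subtract (10/91)·g_3 from -10/9u - 27/91v^3 + 3/13v^2 + 13/3v + 10/9 → -27/91v^3 + 51/91v^2 + 53/13v
  leading term v^3: no divisor's leading term divides it; move -27/91v^3 to the remainder.
  leading term v^2: no divisor's leading term divides it; move 51/91v^2 to the remainder.
  leading term v: no divisor's leading term divides it; move 53/13v to the remainder.
The remainder -27/91v^3 + 51/91v^2 + 53/13v is nonzero, so it would be added as the next basis element.

S(g_1, g_3) = -10/9u - 27/91v^3 + 3/13v^2 + 13/3v + 10/9; remainder on division = -27/91v^3 + 51/91v^2 + 53/13v.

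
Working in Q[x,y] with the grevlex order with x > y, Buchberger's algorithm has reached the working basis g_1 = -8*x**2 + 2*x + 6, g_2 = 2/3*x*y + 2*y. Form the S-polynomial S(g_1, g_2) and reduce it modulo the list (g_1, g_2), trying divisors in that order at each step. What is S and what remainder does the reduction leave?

lcm(LM(g_1), LM(g_2)) = x**2*y.
S = (lcm/LT(g_1))·g_1 − (lcm/LT(g_2))·g_2 = -13/4*x*y - 3/4*y.
Reduce S modulo (g_1, g_2) in that order:
  leading term x*y: subtract (-39/8)·g_2 from -13/4*x*y - 3/4*y → 9*y
  leading term y: no divisor's leading term divides it; move 9*y to the remainder.
The remainder 9*y is nonzero, so it would be added as the next basis element.

S(g_1, g_2) = -13/4*x*y - 3/4*y; remainder on division = 9*y.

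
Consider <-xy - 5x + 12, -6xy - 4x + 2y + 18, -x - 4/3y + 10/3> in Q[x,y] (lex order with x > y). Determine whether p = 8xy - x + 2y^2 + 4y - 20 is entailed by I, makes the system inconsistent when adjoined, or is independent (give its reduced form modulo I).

8xy - x + 2y^2 + 4y - 20 lies in I (it reduces to 0).

First compute the reduced Gröbner basis of I by Buchberger's algorithm.
f_1 = -xy - 5x + 12, LT = xy.
f_2 = -6xy - 4x + 2y + 18, LT = xy.
f_3 = -x - 4/3y + 10/3, LT = x.

S(f_1,f_2): lcm = xy. S = 13/3x + 1/3y - 9.
  leading term x: subtract (-13/3)·f_3 from 13/3x + 1/3y - 9 → -49/9y + 49/9
  leading term y: no divisor's leading term divides it; move -49/9y to the remainder.
  leading term 1: no divisor's leading term divides it; move 49/9 to the remainder.
  remainder -49/9y + 49/9 ≠ 0; add h_4 = -49/9y + 49/9 to the basis.

The other S-polynomials (S(f_1,f_3), S(f_2,f_3), S(f_1,h_4), S(f_2,h_4), S(f_3,h_4)) all reduce to 0 modulo the current basis, so we have a Gröbner basis.
Inter-reduce: drop elements whose leading term is divisible by another's, tail-reduce, and make monic.
Reduced Gröbner basis: {x - 2, y - 1}.
Label its elements g_1 = x - 2, g_2 = y - 1.

Reduce p = 8xy - x + 2y^2 + 4y - 20 modulo G:
  leading term xy: subtract (8y)·g_1 from 8xy - x + 2y^2 + 4y - 20 → -x + 2y^2 + 20y - 20
  leading term x: subtract (-1)·g_1 from -x + 2y^2 + 20y - 20 → 2y^2 + 20y - 22
  leading term y^2: subtract (2y)·g_2 from 2y^2 + 20y - 22 → 22y - 22
  leading term y: subtract (22)·g_2 from 22y - 22 → 0
  normal form = 0.
Since the normal form is 0, p ∈ I.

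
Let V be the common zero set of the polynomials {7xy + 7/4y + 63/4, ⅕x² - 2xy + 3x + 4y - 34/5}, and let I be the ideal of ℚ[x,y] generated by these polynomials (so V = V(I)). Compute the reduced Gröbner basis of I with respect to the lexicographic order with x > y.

This is the nonlinear analogue of row-reducing a linear system.

f_1 = 7xy + 7/4y + 63/4, LT = xy.
f_2 = ⅕x² - 2xy + 3x + 4y - 34/5, LT = x².

S(f_1,f_2): lcm = x²y. S = 10xy² - 59/4xy + 9/4x - 20y² + 34y.
  reduce S modulo (f_1, f_2):
  remainder 9/4x - 45/2y² + 243/16y + 531/16 ≠ 0; add g_3 = 9/4x - 45/2y² + 243/16y + 531/16 to the basis.

S(f_1,g_3): lcm = xy. S = 10y³ - 27/4y² - 29/2y + 9/4.
  reduce S modulo (f_1, f_2, g_3):
  remainder 10y³ - 27/4y² - 29/2y + 9/4 ≠ 0; add g_4 = 10y³ - 27/4y² - 29/2y + 9/4 to the basis.

The other S-polynomials (S(f_2,g_3), S(f_1,g_4), S(f_2,g_4), S(g_3,g_4)) all reduce to 0 modulo the current basis, so we have a Gröbner basis.
Inter-reduce: drop elements whose leading term is divisible by another's, tail-reduce, and make monic.

G = {x - 10y² + 27/4y + 59/4, y³ - 27/40y² - 29/20y + 9/40}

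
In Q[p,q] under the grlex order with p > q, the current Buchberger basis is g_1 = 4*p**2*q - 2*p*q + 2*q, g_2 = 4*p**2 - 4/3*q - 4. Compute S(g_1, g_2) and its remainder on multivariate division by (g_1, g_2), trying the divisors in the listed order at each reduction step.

lcm(LM(g_1), LM(g_2)) = p**2*q.
S = (lcm/LT(g_1))·g_1 − (lcm/LT(g_2))·g_2 = -1/2*p*q + 1/3*q**2 + 3/2*q.
Reduce S modulo (g_1, g_2) in that order:
  leading term p*q: no divisor's leading term divides it; move -1/2*p*q to the remainder.
  leading term q**2: no divisor's leading term divides it; move 1/3*q**2 to the remainder.
  leading term q: no divisor's leading term divides it; move 3/2*q to the remainder.
The remainder -1/2*p*q + 1/3*q**2 + 3/2*q is nonzero, so it would be added as the next basis element.

S(g_1, g_2) = -1/2*p*q + 1/3*q**2 + 3/2*q; remainder on division = -1/2*p*q + 1/3*q**2 + 3/2*q.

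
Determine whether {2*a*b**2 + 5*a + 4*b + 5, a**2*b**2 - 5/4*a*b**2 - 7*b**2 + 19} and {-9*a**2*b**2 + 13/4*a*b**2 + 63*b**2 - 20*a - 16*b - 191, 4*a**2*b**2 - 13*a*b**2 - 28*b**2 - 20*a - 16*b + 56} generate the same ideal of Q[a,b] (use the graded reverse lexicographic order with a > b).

Yes, the ideals are equal.

Since reduced Gröbner bases are canonical representatives of ideals under a given ordering, it suffices to compute and compare them.
Buchberger on the first generating set:
f_1 = 2*a*b**2 + 5*a + 4*b + 5, LT = a*b**2.
f_2 = a**2*b**2 - 5/4*a*b**2 - 7*b**2 + 19, LT = a**2*b**2.

S(f_1,f_2): lcm = a**2*b**2. S = 5/4*a*b**2 + 5/2*a**2 + 2*a*b + 7*b**2 + 5/2*a - 19.
  leading term a*b**2: subtract (5/8)·f_1 from 5/4*a*b**2 + 5/2*a**2 + 2*a*b + 7*b**2 + 5/2*a - 19 → 5/2*a**2 + 2*a*b + 7*b**2 - 5/8*a - 5/2*b - 177/8
  leading term a**2: no divisor's leading term divides it; move 5/2*a**2 to the remainder.
  leading term a*b: no divisor's leading term divides it; move 2*a*b to the remainder.
  leading term b**2: no divisor's leading term divides it; move 7*b**2 to the remainder.
  leading term a: no divisor's leading term divides it; move -5/8*a to the remainder.
  leading term b: no divisor's leading term divides it; move -5/2*b to the remainder.
  leading term 1: no divisor's leading term divides it; move -177/8 to the remainder.
  remainder 5/2*a**2 + 2*a*b + 7*b**2 - 5/8*a - 5/2*b - 177/8 ≠ 0; add g_3 = 5/2*a**2 + 2*a*b + 7*b**2 - 5/8*a - 5/2*b - 177/8 to the basis.

S(f_1,g_3): lcm = a**2*b**2. S = -4/5*a*b**3 - 14/5*b**4 + 1/4*a*b**2 + b**3 + 5/2*a**2 + 2*a*b + 177/20*b**2 + 5/2*a.
  leading term a*b**3: subtract (-2/5*b)·f_1 from -4/5*a*b**3 - 14/5*b**4 + 1/4*a*b**2 + b**3 + 5/2*a**2 + 2*a*b + 177/20*b**2 + 5/2*a → -14/5*b**4 + 1/4*a*b**2 + b**3 + 5/2*a**2 + 4*a*b + 209/20*b**2 + 5/2*a + 2*b
  leading term b**4: no divisor's leading term divides it; move -14/5*b**4 to the remainder.
  leading term a*b**2: subtract (1/8)·f_1 from 1/4*a*b**2 + b**3 + 5/2*a**2 + 4*a*b + 209/20*b**2 + 5/2*a + 2*b → b**3 + 5/2*a**2 + 4*a*b + 209/20*b**2 + 15/8*a + 3/2*b - 5/8
  leading term b**3: no divisor's leading term divides it; move b**3 to the remainder.
  leading term a**2: subtract (1)·g_3 from 5/2*a**2 + 4*a*b + 209/20*b**2 + 15/8*a + 3/2*b - 5/8 → 2*a*b + 69/20*b**2 + 5/2*a + 4*b + 43/2
  leading term a*b: no divisor's leading term divides it; move 2*a*b to the remainder.
  leading term b**2: no divisor's leading term divides it; move 69/20*b**2 to the remainder.
  leading term a: no divisor's leading term divides it; move 5/2*a to the remainder.
  leading term b: no divisor's leading term divides it; move 4*b to the remainder.
  leading term 1: no divisor's leading term divides it; move 43/2 to the remainder.
  remainder -14/5*b**4 + b**3 + 2*a*b + 69/20*b**2 + 5/2*a + 4*b + 43/2 ≠ 0; add g_4 = -14/5*b**4 + b**3 + 2*a*b + 69/20*b**2 + 5/2*a + 4*b + 43/2 to the basis.

The other S-polynomials (S(f_2,g_3), S(f_1,g_4), S(f_2,g_4), S(g_3,g_4)) all reduce to 0 modulo the current basis, so we have a Gröbner basis.
Inter-reduce: drop elements whose leading term is divisible by another's, tail-reduce, and make monic.
Reduced Gröbner basis: {b**4 - 5/14*b**3 - 5/7*a*b - 69/56*b**2 - 25/28*a - 10/7*b - 215/28, a*b**2 + 5/2*a + 2*b + 5/2, a**2 + 4/5*a*b + 14/5*b**2 - 1/4*a - b - 177/20}.

Buchberger on the second generating set:
h_1 = -9*a**2*b**2 + 13/4*a*b**2 + 63*b**2 - 20*a - 16*b - 191, LT = a**2*b**2.
h_2 = 4*a**2*b**2 - 13*a*b**2 - 28*b**2 - 20*a - 16*b + 56, LT = a**2*b**2.

S(h_1,h_2): lcm = a**2*b**2. S = 26/9*a*b**2 + 65/9*a + 52/9*b + 65/9.
  leading term a*b**2: no divisor's leading term divides it; move 26/9*a*b**2 to the remainder.
  leading term a: no divisor's leading term divides it; move 65/9*a to the remainder.
  leading term b: no divisor's leading term divides it; move 52/9*b to the remainder.
  leading term 1: no divisor's leading term divides it; move 65/9 to the remainder.
  remainder 26/9*a*b**2 + 65/9*a + 52/9*b + 65/9 ≠ 0; add k_3 = 26/9*a*b**2 + 65/9*a + 52/9*b + 65/9 to the basis.

S(h_1,k_3): lcm = a**2*b**2. S = -13/36*a*b**2 - 5/2*a**2 - 2*a*b - 7*b**2 - 5/18*a + 16/9*b + 191/9.
  leading term a*b**2: subtract (-1/8)·k_3 from -13/36*a*b**2 - 5/2*a**2 - 2*a*b - 7*b**2 - 5/18*a + 16/9*b + 191/9 → -5/2*a**2 - 2*a*b - 7*b**2 + 5/8*a + 5/2*b + 177/8
  leading term a**2: no divisor's leading term divides it; move -5/2*a**2 to the remainder.
  leading term a*b: no divisor's leading term divides it; move -2*a*b to the remainder.
  leading term b**2: no divisor's leading term divides it; move -7*b**2 to the remainder.
  leading term a: no divisor's leading term divides it; move 5/8*a to the remainder.
  leading term b: no divisor's leading term divides it; move 5/2*b to the remainder.
  leading term 1: no divisor's leading term divides it; move 177/8 to the remainder.
  remainder -5/2*a**2 - 2*a*b - 7*b**2 + 5/8*a + 5/2*b + 177/8 ≠ 0; add k_4 = -5/2*a**2 - 2*a*b - 7*b**2 + 5/8*a + 5/2*b + 177/8 to the basis.

S(h_1,k_4): lcm = a**2*b**2. S = -4/5*a*b**3 - 14/5*b**4 - 1/9*a*b**2 + b**3 + 37/20*b**2 + 20/9*a + 16/9*b + 191/9.
  leading term a*b**3: subtract (-18/65*b)·k_3 from -4/5*a*b**3 - 14/5*b**4 - 1/9*a*b**2 + b**3 + 37/20*b**2 + 20/9*a + 16/9*b + 191/9 → -14/5*b**4 - 1/9*a*b**2 + b**3 + 2*a*b + 69/20*b**2 + 20/9*a + 34/9*b + 191/9
  leading term b**4: no divisor's leading term divides it; move -14/5*b**4 to the remainder.
  leading term a*b**2: subtract (-1/26)·k_3 from -1/9*a*b**2 + b**3 + 2*a*b + 69/20*b**2 + 20/9*a + 34/9*b + 191/9 → b**3 + 2*a*b + 69/20*b**2 + 5/2*a + 4*b + 43/2
  leading term b**3: no divisor's leading term divides it; move b**3 to the remainder.
  leading term a*b: no divisor's leading term divides it; move 2*a*b to the remainder.
  leading term b**2: no divisor's leading term divides it; move 69/20*b**2 to the remainder.
  leading term a: no divisor's leading term divides it; move 5/2*a to the remainder.
  leading term b: no divisor's leading term divides it; move 4*b to the remainder.
  leading term 1: no divisor's leading term divides it; move 43/2 to the remainder.
  remainder -14/5*b**4 + b**3 + 2*a*b + 69/20*b**2 + 5/2*a + 4*b + 43/2 ≠ 0; add k_5 = -14/5*b**4 + b**3 + 2*a*b + 69/20*b**2 + 5/2*a + 4*b + 43/2 to the basis.

The other S-polynomials (S(h_2,k_3), S(h_2,k_4), S(k_3,k_4), S(h_1,k_5), S(h_2,k_5), S(k_3,k_5), S(k_4,k_5)) all reduce to 0 modulo the current basis, so we have a Gröbner basis.
Inter-reduce: drop elements whose leading term is divisible by another's, tail-reduce, and make monic.
Reduced Gröbner basis: {b**4 - 5/14*b**3 - 5/7*a*b - 69/56*b**2 - 25/28*a - 10/7*b - 215/28, a*b**2 + 5/2*a + 2*b + 5/2, a**2 + 4/5*a*b + 14/5*b**2 - 1/4*a - b - 177/20}.

Same reduced basis, so the two generating sets span the same ideal.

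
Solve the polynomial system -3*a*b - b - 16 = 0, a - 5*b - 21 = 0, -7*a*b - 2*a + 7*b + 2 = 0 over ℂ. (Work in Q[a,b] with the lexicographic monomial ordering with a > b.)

{(1, -4)}

Compute a lex Gröbner basis by Buchberger's algorithm.
f_1 = -3*a*b - b - 16, LT = a*b.
f_2 = a - 5*b - 21, LT = a.
f_3 = -7*a*b - 2*a + 7*b + 2, LT = a*b.

S(f_1,f_2): lcm = a*b. S = 5*b**2 + 64/3*b + 16/3.
  leading term b**2: no divisor's leading term divides it; move 5*b**2 to the remainder.
  leading term b: no divisor's leading term divides it; move 64/3*b to the remainder.
  leading term 1: no divisor's leading term divides it; move 16/3 to the remainder.
  remainder 5*b**2 + 64/3*b + 16/3 ≠ 0; add h_4 = 5*b**2 + 64/3*b + 16/3 to the basis.

S(f_1,f_3): lcm = a*b. S = -2/7*a + 4/3*b + 118/21.
  leading term a: subtract (-2/7)·f_2 from -2/7*a + 4/3*b + 118/21 → -2/21*b - 8/21
  leading term b: no divisor's leading term divides it; move -2/21*b to the remainder.
  leading term 1: no divisor's leading term divides it; move -8/21 to the remainder.
  remainder -2/21*b - 8/21 ≠ 0; add h_5 = -2/21*b - 8/21 to the basis.

The other S-polynomials (S(f_2,f_3), S(f_1,h_4), S(f_2,h_4), S(f_3,h_4), S(f_1,h_5), S(f_2,h_5), S(f_3,h_5), S(h_4,h_5)) all reduce to 0 modulo the current basis, so we have a Gröbner basis.
Inter-reduce: drop elements whose leading term is divisible by another's, tail-reduce, and make monic.
Reduced Gröbner basis: {a - 1, b + 4}.

A lex Gröbner basis eliminates variables successively. Here b + 4 depends only on b, with roots {-4}; lifting each root through the earlier basis elements recovers the full solutions.
  b = -4: the earlier basis element becomes a - 1 = 0, giving a = 1 — point (1, -4).
Check: every point annihilates each of the original generators.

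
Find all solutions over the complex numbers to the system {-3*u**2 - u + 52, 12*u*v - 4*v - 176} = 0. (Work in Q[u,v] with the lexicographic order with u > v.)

Compute a lex Gröbner basis by Buchberger's algorithm.
f_1 = -3*u**2 - u + 52, LT = u**2.
f_2 = 12*u*v - 4*v - 176, LT = u*v.

S(f_1,f_2): lcm = u**2*v. S = 2/3*u*v + 44/3*u - 52/3*v.
  leading term u*v: subtract (1/18)·f_2 from 2/3*u*v + 44/3*u - 52/3*v → 44/3*u - 154/9*v + 88/9
  leading term u: no divisor's leading term divides it; move 44/3*u to the remainder.
  leading term v: no divisor's leading term divides it; move -154/9*v to the remainder.
  leading term 1: no divisor's leading term divides it; move 88/9 to the remainder.
  remainder 44/3*u - 154/9*v + 88/9 ≠ 0; add h_3 = 44/3*u - 154/9*v + 88/9 to the basis.

S(f_2,h_3): lcm = u*v. S = 7/6*v**2 - v - 44/3.
  leading term v**2: no divisor's leading term divides it; move 7/6*v**2 to the remainder.
  leading term v: no divisor's leading term divides it; move -v to the remainder.
  leading term 1: no divisor's leading term divides it; move -44/3 to the remainder.
  remainder 7/6*v**2 - v - 44/3 ≠ 0; add h_4 = 7/6*v**2 - v - 44/3 to the basis.

The other S-polynomials (S(f_1,h_3), S(f_1,h_4), S(f_2,h_4), S(h_3,h_4)) all reduce to 0 modulo the current basis, so we have a Gröbner basis.
Inter-reduce: drop elements whose leading term is divisible by another's, tail-reduce, and make monic.
Reduced Gröbner basis: {u - 7/6*v + 2/3, v**2 - 6/7*v - 88/7}.

The lex basis is triangular: the last element involves only v. Solving v**2 - 6/7*v - 88/7 = 0 gives v ∈ {-22/7, 4}; substituting each value into the earlier elements determines the remaining variables.
  v = -22/7: the earlier basis element becomes u + 13/3 = 0, giving u = -13/3 — point (-13/3, -22/7).
  v = 4: the earlier basis element becomes u - 4 = 0, giving u = 4 — point (4, 4).

{(-13/3, -22/7), (4, 4)}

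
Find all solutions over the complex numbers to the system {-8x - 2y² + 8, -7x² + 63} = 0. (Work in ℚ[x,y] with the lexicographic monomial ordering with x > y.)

Compute a lex Gröbner basis by Buchberger's algorithm.
f_1 = -8x - 2y² + 8, LT = x.
f_2 = -7x² + 63, LT = x².

S(f_1,f_2): lcm = x². S = ¼xy² - x + 9.
  leading term xy²: subtract (-1/32y²)·f_1 from ¼xy² - x + 9 → -x - 1/16y⁴ + ¼y² + 9
  leading term x: subtract (⅛)·f_1 from -x - 1/16y⁴ + ¼y² + 9 → -1/16y⁴ + ½y² + 8
  leading term y⁴: no divisor's leading term divides it; move -1/16y⁴ to the remainder.
  leading term y²: no divisor's leading term divides it; move ½y² to the remainder.
  leading term 1: no divisor's leading term divides it; move 8 to the remainder.
  remainder -1/16y⁴ + ½y² + 8 ≠ 0; add h_3 = -1/16y⁴ + ½y² + 8 to the basis.

The other S-polynomials (S(f_1,h_3), S(f_2,h_3)) all reduce to 0 modulo the current basis, so we have a Gröbner basis.
Inter-reduce: drop elements whose leading term is divisible by another's, tail-reduce, and make monic.
Reduced Gröbner basis: {x + ¼y² - 1, y⁴ - 8y² - 128}.

A lex Gröbner basis eliminates variables successively. Here y⁴ - 8y² - 128 depends only on y, with roots {-4, 4, -2*sqrt(2)*I, 2*sqrt(2)*I}; lifting each root through the earlier basis elements recovers the full solutions.
  y = -4: the earlier basis element becomes x + 3 = 0, giving x = -3 — point (-3, -4).
  y = 4: the earlier basis element becomes x + 3 = 0, giving x = -3 — point (-3, 4).
  y = -2*sqrt(2)*I: the earlier basis element becomes x - 3 = 0, giving x = 3 — point (3, -2*sqrt(2)*I).
  y = 2*sqrt(2)*I: the earlier basis element becomes x - 3 = 0, giving x = 3 — point (3, 2*sqrt(2)*I).
Substituting each solution back into the original system confirms all equations vanish.
Zero-dimensionality of the ideal guarantees finitely many solutions over ℂ.

{(-3, -4), (-3, 4), (3, -2*sqrt(2)*I), (3, 2*sqrt(2)*I)}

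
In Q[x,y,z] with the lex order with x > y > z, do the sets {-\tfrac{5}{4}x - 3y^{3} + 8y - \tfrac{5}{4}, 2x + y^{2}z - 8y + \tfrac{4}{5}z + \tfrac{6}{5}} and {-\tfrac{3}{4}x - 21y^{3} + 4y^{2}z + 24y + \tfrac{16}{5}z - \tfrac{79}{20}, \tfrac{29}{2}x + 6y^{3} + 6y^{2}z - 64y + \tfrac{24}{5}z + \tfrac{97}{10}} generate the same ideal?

Yes, the ideals are equal.

Two ideals are equal iff their reduced Gröbner bases coincide (the reduced basis is unique for a fixed ordering).
Buchberger on the first generating set:
f_1 = -\tfrac{5}{4}x - 3y^{3} + 8y - \tfrac{5}{4}, LT = x.
f_2 = 2x + y^{2}z - 8y + \tfrac{4}{5}z + \tfrac{6}{5}, LT = x.

S(f_1,f_2): lcm = x. S = \tfrac{12}{5}y^{3} - \tfrac{1}{2}y^{2}z - \tfrac{12}{5}y - \tfrac{2}{5}z + \tfrac{2}{5}.
  leading term y^{3}: no divisor's leading term divides it; move \tfrac{12}{5}y^{3} to the remainder.
  leading term y^{2}z: no divisor's leading term divides it; move -\tfrac{1}{2}y^{2}z to the remainder.
  leading term y: no divisor's leading term divides it; move -\tfrac{12}{5}y to the remainder.
  leading term z: no divisor's leading term divides it; move -\tfrac{2}{5}z to the remainder.
  leading term 1: no divisor's leading term divides it; move \tfrac{2}{5} to the remainder.
  remainder \tfrac{12}{5}y^{3} - \tfrac{1}{2}y^{2}z - \tfrac{12}{5}y - \tfrac{2}{5}z + \tfrac{2}{5} ≠ 0; add g_3 = \tfrac{12}{5}y^{3} - \tfrac{1}{2}y^{2}z - \tfrac{12}{5}y - \tfrac{2}{5}z + \tfrac{2}{5} to the basis.

S(f_1,g_3): leading monomials are coprime, so the S-polynomial reduces to 0 (Buchberger's first criterion).
S(f_2,g_3): leading monomials are coprime, so the S-polynomial reduces to 0 (Buchberger's first criterion).
Every S-polynomial of the final basis reduces to 0, so we have a Gröbner basis.
Inter-reduce: drop elements whose leading term is divisible by another's, tail-reduce, and make monic.
Reduced Gröbner basis: {x + \tfrac{1}{2}y^{2}z - 4y + \tfrac{2}{5}z + \tfrac{3}{5}, y^{3} - \tfrac{5}{24}y^{2}z - y - \tfrac{1}{6}z + \tfrac{1}{6}}.

Buchberger on the second generating set:
h_1 = -\tfrac{3}{4}x - 21y^{3} + 4y^{2}z + 24y + \tfrac{16}{5}z - \tfrac{79}{20}, LT = x.
h_2 = \tfrac{29}{2}x + 6y^{3} + 6y^{2}z - 64y + \tfrac{24}{5}z + \tfrac{97}{10}, LT = x.

S(h_1,h_2): lcm = x. S = \tfrac{800}{29}y^{3} - \tfrac{500}{87}y^{2}z - \tfrac{800}{29}y - \tfrac{400}{87}z + \tfrac{400}{87}.
  leading term y^{3}: no divisor's leading term divides it; move \tfrac{800}{29}y^{3} to the remainder.
  leading term y^{2}z: no divisor's leading term divides it; move -\tfrac{500}{87}y^{2}z to the remainder.
  leading term y: no divisor's leading term divides it; move -\tfrac{800}{29}y to the remainder.
  leading term z: no divisor's leading term divides it; move -\tfrac{400}{87}z to the remainder.
  leading term 1: no divisor's leading term divides it; move \tfrac{400}{87} to the remainder.
  remainder \tfrac{800}{29}y^{3} - \tfrac{500}{87}y^{2}z - \tfrac{800}{29}y - \tfrac{400}{87}z + \tfrac{400}{87} ≠ 0; add k_3 = \tfrac{800}{29}y^{3} - \tfrac{500}{87}y^{2}z - \tfrac{800}{29}y - \tfrac{400}{87}z + \tfrac{400}{87} to the basis.

S(h_1,k_3): leading monomials are coprime, so the S-polynomial reduces to 0 (Buchberger's first criterion).
S(h_2,k_3): leading monomials are coprime, so the S-polynomial reduces to 0 (Buchberger's first criterion).
Every S-polynomial of the final basis reduces to 0, so we have a Gröbner basis.
Inter-reduce: drop elements whose leading term is divisible by another's, tail-reduce, and make monic.
Reduced Gröbner basis: {x + \tfrac{1}{2}y^{2}z - 4y + \tfrac{2}{5}z + \tfrac{3}{5}, y^{3} - \tfrac{5}{24}y^{2}z - y - \tfrac{1}{6}z + \tfrac{1}{6}}.

These coincide, so the ideals are equal.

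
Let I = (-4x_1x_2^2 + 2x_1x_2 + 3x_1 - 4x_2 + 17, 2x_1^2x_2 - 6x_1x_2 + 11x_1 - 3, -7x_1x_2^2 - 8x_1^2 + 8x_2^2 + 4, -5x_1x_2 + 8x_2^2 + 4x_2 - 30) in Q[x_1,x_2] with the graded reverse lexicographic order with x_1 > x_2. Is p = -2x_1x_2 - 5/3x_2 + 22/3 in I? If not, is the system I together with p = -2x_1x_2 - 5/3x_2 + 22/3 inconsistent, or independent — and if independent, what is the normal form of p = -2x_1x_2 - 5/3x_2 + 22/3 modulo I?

First compute the reduced Gröbner basis of I by Buchberger's algorithm.
f_1 = -4x_1x_2^2 + 2x_1x_2 + 3x_1 - 4x_2 + 17, LT = x_1x_2^2.
f_2 = 2x_1^2x_2 - 6x_1x_2 + 11x_1 - 3, LT = x_1^2x_2.
f_3 = -7x_1x_2^2 - 8x_1^2 + 8x_2^2 + 4, LT = x_1x_2^2.
f_4 = -5x_1x_2 + 8x_2^2 + 4x_2 - 30, LT = x_1x_2.

S(f_1,f_2): lcm = x_1^2x_2^2. S = -1/2x_1^2x_2 + 3x_1x_2^2 - 3/4x_1^2 - 9/2x_1x_2 - 17/4x_1 + 3/2x_2.
  reduce S modulo (f_1, f_2, f_3, f_4):
  remainder -3/4x_1^2 - 36/5x_2^2 + 3/4x_1 - 51/10x_2 + 39 ≠ 0; add h_5 = -3/4x_1^2 - 36/5x_2^2 + 3/4x_1 - 51/10x_2 + 39 to the basis.

S(f_1,f_3): lcm = x_1x_2^2. S = -8/7x_1^2 - 1/2x_1x_2 + 8/7x_2^2 - 3/4x_1 + x_2 - 103/28.
  reduce S modulo (f_1, f_2, f_3, f_4, h_5):
  remainder 396/35x_2^2 - 53/28x_1 + 293/35x_2 - 1683/28 ≠ 0; add h_6 = 396/35x_2^2 - 53/28x_1 + 293/35x_2 - 1683/28 to the basis.

S(f_1,f_4): lcm = x_1x_2^2. S = 8/5x_2^3 - 1/2x_1x_2 + 4/5x_2^2 - 3/4x_1 - 5x_2 - 17/4.
  reduce S modulo (f_1, f_2, f_3, f_4, h_5, h_6):
  remainder -6247/7128x_1 + 3451/891x_2 - 5441/792 ≠ 0; add h_7 = -6247/7128x_1 + 3451/891x_2 - 5441/792 to the basis.

S(f_2,f_3): lcm = x_1^2x_2^2. S = -8/7x_1^3 - 13/7x_1x_2^2 + 11/2x_1x_2 + 4/7x_1 - 3/2x_2.
  reduce S modulo (f_1, f_2, f_3, f_4, h_5, h_6, h_7):
  remainder -1075345511/4810190x_2 + 1075345511/2405095 ≠ 0; add h_8 = -1075345511/4810190x_2 + 1075345511/2405095 to the basis.

The other S-polynomials (S(f_2,f_4), S(f_3,f_4), S(f_1,h_5), S(f_2,h_5), S(f_3,h_5), S(f_4,h_5), S(f_1,h_6), S(f_2,h_6), S(f_3,h_6), S(f_4,h_6), S(h_5,h_6), S(f_1,h_7), S(f_2,h_7), S(f_3,h_7), S(f_4,h_7), S(h_5,h_7), S(h_6,h_7), S(f_1,h_8), S(f_2,h_8), S(f_3,h_8), S(f_4,h_8), S(h_5,h_8), S(h_6,h_8), S(h_7,h_8)) all reduce to 0 modulo the current basis, so we have a Gröbner basis.
Inter-reduce: drop elements whose leading term is divisible by another's, tail-reduce, and make monic.
Reduced Gröbner basis: {x_1 - 1, x_2 - 2}.
Label its elements g_1 = x_1 - 1, g_2 = x_2 - 2.

Reduce p = -2x_1x_2 - 5/3x_2 + 22/3 modulo G:
  leading term x_1x_2: subtract (-2x_2)·g_1 from -2x_1x_2 - 5/3x_2 + 22/3 → -11/3x_2 + 22/3
  leading term x_2: subtract (-11/3)·g_2 from -11/3x_2 + 22/3 → 0
  normal form = 0.
Since the normal form is 0, p ∈ I.

-2x_1x_2 - 5/3x_2 + 22/3 lies in I (it reduces to 0).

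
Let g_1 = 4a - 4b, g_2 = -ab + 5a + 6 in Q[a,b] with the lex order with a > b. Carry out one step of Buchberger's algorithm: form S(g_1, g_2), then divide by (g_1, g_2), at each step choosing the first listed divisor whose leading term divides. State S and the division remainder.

lcm(LM(g_1), LM(g_2)) = ab.
S = (lcm/LT(g_1))·g_1 − (lcm/LT(g_2))·g_2 = 5a - b^2 + 6.
Reduce S modulo (g_1, g_2) in that order:
  leading term a: subtract (5/4)·g_1 from 5a - b^2 + 6 → -b^2 + 5b + 6
  leading term b^2: no divisor's leading term divides it; move -b^2 to the remainder.
  leading term b: no divisor's leading term divides it; move 5b to the remainder.
  leading term 1: no divisor's leading term divides it; move 6 to the remainder.
The remainder -b^2 + 5b + 6 is nonzero, so it would be added as the next basis element.

S(g_1, g_2) = 5a - b^2 + 6; remainder on division = -b^2 + 5b + 6.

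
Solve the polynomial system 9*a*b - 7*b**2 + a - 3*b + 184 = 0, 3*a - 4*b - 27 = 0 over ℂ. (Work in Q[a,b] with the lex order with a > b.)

Compute a lex Gröbner basis by Buchberger's algorithm.
f_1 = 9*a*b + a - 7*b**2 - 3*b + 184, LT = a*b.
f_2 = 3*a - 4*b - 27, LT = a.

S(f_1,f_2): lcm = a*b. S = 1/9*a + 5/9*b**2 + 26/3*b + 184/9.
  reduce S modulo (f_1, f_2):
  remainder 5/9*b**2 + 238/27*b + 193/9 ≠ 0; add h_3 = 5/9*b**2 + 238/27*b + 193/9 to the basis.

The other S-polynomials (S(f_1,h_3), S(f_2,h_3)) all reduce to 0 modulo the current basis, so we have a Gröbner basis.
Inter-reduce: drop elements whose leading term is divisible by another's, tail-reduce, and make monic.
Reduced Gröbner basis: {a - 4/3*b - 9, b**2 + 238/15*b + 193/5}.

A lex Gröbner basis eliminates variables successively. Here b**2 + 238/15*b + 193/5 depends only on b, with roots {-193/15, -3}; lifting each root through the earlier basis elements recovers the full solutions.
  b = -193/15: the earlier basis element becomes a + 367/45 = 0, giving a = -367/45 — point (-367/45, -193/15).
  b = -3: the earlier basis element becomes a - 5 = 0, giving a = 5 — point (5, -3).

{(-367/45, -193/15), (5, -3)}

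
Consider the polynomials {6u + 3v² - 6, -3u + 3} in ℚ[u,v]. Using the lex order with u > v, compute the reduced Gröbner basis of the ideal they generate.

f_1 = 6u + 3v² - 6, LT = u.
f_2 = -3u + 3, LT = u.

S(f_1,f_2): lcm = u. S = ½v².
  leading term v²: no divisor's leading term divides it; move ½v² to the remainder.
  remainder ½v² ≠ 0; add g_3 = ½v² to the basis.

The other S-polynomials (S(f_1,g_3), S(f_2,g_3)) all reduce to 0 modulo the current basis, so we have a Gröbner basis.
Inter-reduce: drop elements whose leading term is divisible by another's, tail-reduce, and make monic.

G = {u - 1, v²}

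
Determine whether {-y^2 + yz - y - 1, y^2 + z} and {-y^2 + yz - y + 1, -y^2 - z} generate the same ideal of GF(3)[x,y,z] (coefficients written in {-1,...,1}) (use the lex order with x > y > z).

Since reduced Gröbner bases are canonical representatives of ideals under a given ordering, it suffices to compute and compare them.
Buchberger on the first generating set:
f_1 = -y^2 + yz - y - 1, LT = y^2.
f_2 = y^2 + z, LT = y^2.

S(f_1,f_2): lcm = y^2. S = -yz + y - z + 1.
  leading term yz: no divisor's leading term divides it; move -yz to the remainder.
  leading term y: no divisor's leading term divides it; move y to the remainder.
  leading term z: no divisor's leading term divides it; move -z to the remainder.
  leading term 1: no divisor's leading term divides it; move 1 to the remainder.
  remainder -yz + y - z + 1 ≠ 0; add g_3 = -yz + y - z + 1 to the basis.

S(f_1,g_3): lcm = y^2z. S = y^2 - yz^2 + y + z.
  leading term y^2: subtract (-1)·f_1 from y^2 - yz^2 + y + z → -yz^2 + yz + z - 1
  leading term yz^2: subtract (z)·g_3 from -yz^2 + yz + z - 1 → z^2 - 1
  leading term z^2: no divisor's leading term divides it; move z^2 to the remainder.
  leading term 1: no divisor's leading term divides it; move -1 to the remainder.
  remainder z^2 - 1 ≠ 0; add g_4 = z^2 - 1 to the basis.

The other S-polynomials (S(f_2,g_3), S(f_1,g_4), S(f_2,g_4), S(g_3,g_4)) all reduce to 0 modulo the current basis, so we have a Gröbner basis.
Inter-reduce: drop elements whose leading term is divisible by another's, tail-reduce, and make monic.
Reduced Gröbner basis: {y^2 + z, yz - y + z - 1, z^2 - 1}.

Buchberger on the second generating set:
h_1 = -y^2 + yz - y + 1, LT = y^2.
h_2 = -y^2 - z, LT = y^2.

S(h_1,h_2): lcm = y^2. S = -yz + y - z - 1.
  leading term yz: no divisor's leading term divides it; move -yz to the remainder.
  leading term y: no divisor's leading term divides it; move y to the remainder.
  leading term z: no divisor's leading term divides it; move -z to the remainder.
  leading term 1: no divisor's leading term divides it; move -1 to the remainder.
  remainder -yz + y - z - 1 ≠ 0; add k_3 = -yz + y - z - 1 to the basis.

S(h_1,k_3): lcm = y^2z. S = y^2 - yz^2 - y - z.
  leading term y^2: subtract (-1)·h_1 from y^2 - yz^2 - y - z → -yz^2 + yz + y - z + 1
  leading term yz^2: subtract (z)·k_3 from -yz^2 + yz + y - z + 1 → y + z^2 + 1
  leading term y: no divisor's leading term divides it; move y to the remainder.
  leading term z^2: no divisor's leading term divides it; move z^2 to the remainder.
  leading term 1: no divisor's leading term divides it; move 1 to the remainder.
  remainder y + z^2 + 1 ≠ 0; add k_4 = y + z^2 + 1 to the basis.

S(k_3,k_4): lcm = yz. S = -y - z^3 + 1.
  leading term y: subtract (-1)·k_4 from -y - z^3 + 1 → -z^3 + z^2 - 1
  leading term z^3: no divisor's leading term divides it; move -z^3 to the remainder.
  leading term z^2: no divisor's leading term divides it; move z^2 to the remainder.
  leading term 1: no divisor's leading term divides it; move -1 to the remainder.
  remainder -z^3 + z^2 - 1 ≠ 0; add k_5 = -z^3 + z^2 - 1 to the basis.

The other S-polynomials (S(h_2,k_3), S(h_1,k_4), S(h_2,k_4), S(h_1,k_5), S(h_2,k_5), S(k_3,k_5), S(k_4,k_5)) all reduce to 0 modulo the current basis, so we have a Gröbner basis.
Inter-reduce: drop elements whose leading term is divisible by another's, tail-reduce, and make monic.
Reduced Gröbner basis: {y + z^2 + 1, z^3 - z^2 + 1}.

Since the reduced bases disagree, the two ideals are not the same.
The choice of monomial ordering does not affect the verdict — as long as both bases are computed under the same ordering, their equality decides ideal equality.

No, the ideals differ.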